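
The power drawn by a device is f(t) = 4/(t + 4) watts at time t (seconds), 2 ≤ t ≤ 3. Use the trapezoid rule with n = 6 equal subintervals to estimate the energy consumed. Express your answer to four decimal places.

Δt = (3 − 2)/6 = 1/6.
f(2) = 2/3, f(13/6) = 24/37, f(7/3) = 12/19, f(2.5) = 8/13, f(8/3) = 0.6, f(17/6) = 24/41, f(3) = 4/7.
T_6 = (Δt/2)·[f(t_0) + 2f(t_1) + ... + 2f(t_{5}) + f(t_6)].
Sum ≈ 0.6167.

0.6167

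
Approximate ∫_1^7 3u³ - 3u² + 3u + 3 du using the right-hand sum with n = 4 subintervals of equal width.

Δu = (7 − 1)/4 = 1.5.
Right endpoints: 2.5, 4, 5.5, 7.
f(2.5) = 38.625, f(4) = 159, f(5.5) = 427.875, f(7) = 906.
Sum = Δu · [f(2.5) + f(4) + f(5.5) + f(7)].
Sum = 2297.25.

2297.25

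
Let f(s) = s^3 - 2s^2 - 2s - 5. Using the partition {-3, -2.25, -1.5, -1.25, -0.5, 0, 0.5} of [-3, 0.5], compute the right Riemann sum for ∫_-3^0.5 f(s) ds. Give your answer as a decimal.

Subinterval widths: 0.75, 0.75, 0.25, 0.75, 0.5, 0.5.
Right endpoints: -2.25, -1.5, -1.25, -0.5, 0, 0.5.
f(-2.25) = -22.015625, f(-1.5) = -9.875, f(-1.25) = -7.578125, f(-0.5) = -4.625, f(0) = -5, f(0.5) = -6.375.
Sum = Σ Δs_i · f(s_i).
Sum = -34.96875.

-34.96875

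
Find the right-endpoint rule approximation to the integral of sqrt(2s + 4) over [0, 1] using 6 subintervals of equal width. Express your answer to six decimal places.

Δs = (1 − 0)/6 = 1/6.
Right endpoints: 1/6, 1/3, 0.5, 2/3, 5/6, 1.
f(1/6) ≈ 2.081666, f(1/3) ≈ 2.160247, f(0.5) ≈ 2.236068, f(2/3) ≈ 2.309401, f(5/6) ≈ 2.380476, f(1) ≈ 2.449490.
Sum = Δs · [f(1/6) + f(1/3) + f(0.5) + ...].
Sum ≈ 2.269558.

2.269558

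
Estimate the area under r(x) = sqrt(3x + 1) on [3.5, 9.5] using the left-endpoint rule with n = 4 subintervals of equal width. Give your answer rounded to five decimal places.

25.37829

Δx = (9.5 − 3.5)/4 = 1.5.
Left endpoints: 3.5, 5, 6.5, 8.
r(3.5) ≈ 3.39116, r(5) ≈ 4.00000, r(6.5) ≈ 4.52769, r(8) ≈ 5.00000.
Sum = Δx · [r(3.5) + r(5) + r(6.5) + r(8)].
Sum ≈ 25.37829.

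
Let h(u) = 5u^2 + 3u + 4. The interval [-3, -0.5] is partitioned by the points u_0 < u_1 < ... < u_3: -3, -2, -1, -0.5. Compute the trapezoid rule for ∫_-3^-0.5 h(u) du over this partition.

Subinterval widths: 1, 1, 0.5.
h(-3) = 40, h(-2) = 18, h(-1) = 6, h(-0.5) = 3.75.
On each subinterval the trapezoid contributes (Δu_i/2)·[h(u_{i-1}) + h(u_i)].
Sum = 43.4375.

43.4375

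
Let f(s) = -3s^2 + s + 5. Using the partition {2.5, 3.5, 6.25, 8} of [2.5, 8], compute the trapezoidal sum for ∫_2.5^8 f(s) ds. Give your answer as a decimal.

Subinterval widths: 1, 2.75, 1.75.
f(2.5) = -11.25, f(3.5) = -28.25, f(6.25) = -105.9375, f(8) = -179.
On each subinterval the trapezoid contributes (Δs_i/2)·[f(s_{i-1}) + f(s_i)].
Sum = -453.578125.

-453.578125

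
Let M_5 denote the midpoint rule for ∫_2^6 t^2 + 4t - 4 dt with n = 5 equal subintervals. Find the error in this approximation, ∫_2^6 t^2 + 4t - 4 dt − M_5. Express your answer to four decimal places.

Exact integral: ∫_2^6 f(t) dt ≈ 117.333333.
M_5 = 117.12.
Error ≈ 117.333333 − 117.12 ≈ 0.2133.

0.2133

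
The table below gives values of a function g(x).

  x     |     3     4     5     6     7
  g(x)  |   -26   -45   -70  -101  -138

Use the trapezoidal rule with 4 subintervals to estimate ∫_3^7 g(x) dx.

Δx = 1.
T_4 = (1/2)·[(-26) + 2·(-45) + 2·(-70) + 2·(-101) + (-138)] = -298.

-298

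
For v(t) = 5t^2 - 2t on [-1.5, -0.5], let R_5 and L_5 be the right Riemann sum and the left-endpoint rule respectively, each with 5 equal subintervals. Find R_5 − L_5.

-2.4

R_5 = 6.25.
L_5 = 8.65.
R_5 − L_5 = -2.4.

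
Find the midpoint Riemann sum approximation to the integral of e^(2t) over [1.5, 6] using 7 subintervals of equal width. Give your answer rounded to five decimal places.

Δt = (6 − 1.5)/7 = 9/14.
Midpoints: 51/28, 69/28, 87/28, 3.75, 123/28, 141/28, 159/28.
f(51/28) ≈ 38.20083, f(69/28) ≈ 138.18197, f(87/28) ≈ 499.83883, f(3.75) ≈ 1808.04241, f(123/28) ≈ 6540.14284, f(141/28) ≈ 23657.33684, f(159/28) ≈ 85574.52025.
Sum = Δt · [f(51/28) + f(69/28) + f(87/28) + ...].
Sum ≈ 76021.88398.

76021.88398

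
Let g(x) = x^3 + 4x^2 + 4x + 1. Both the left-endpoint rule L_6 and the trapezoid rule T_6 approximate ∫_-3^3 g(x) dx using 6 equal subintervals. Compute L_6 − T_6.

L_6 = 43.
T_6 = 82.
L_6 − T_6 = -39.

-39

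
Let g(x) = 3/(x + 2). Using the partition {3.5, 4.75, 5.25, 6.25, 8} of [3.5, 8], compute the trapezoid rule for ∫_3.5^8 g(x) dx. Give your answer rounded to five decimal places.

1.80264

Subinterval widths: 1.25, 0.5, 1, 1.75.
g(3.5) = 6/11, g(4.75) = 4/9, g(5.25) = 12/29, g(6.25) = 4/11, g(8) = 0.3.
On each subinterval the trapezoid contributes (Δx_i/2)·[g(x_{i-1}) + g(x_i)].
Sum ≈ 1.80264.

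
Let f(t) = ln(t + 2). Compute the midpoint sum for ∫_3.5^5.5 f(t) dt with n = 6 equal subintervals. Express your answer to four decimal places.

Δt = (5.5 − 3.5)/6 = 1/3.
Midpoints: 11/3, 4, 13/3, 14/3, 5, 16/3.
f(11/3) ≈ 1.7346, f(4) ≈ 1.7918, f(13/3) ≈ 1.8458, f(14/3) ≈ 1.8971, f(5) ≈ 1.9459, f(16/3) ≈ 1.9924.
Sum = Δt · [f(11/3) + f(4) + f(13/3) + ...].
Sum ≈ 3.7359.

3.7359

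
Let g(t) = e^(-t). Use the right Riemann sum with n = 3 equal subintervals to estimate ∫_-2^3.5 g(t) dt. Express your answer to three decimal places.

Δt = (3.5 − (-2))/3 = 11/6.
Right endpoints: -1/6, 5/3, 3.5.
g(-1/6) ≈ 1.181, g(5/3) ≈ 0.189, g(3.5) ≈ 0.030.
Sum = Δt · [g(-1/6) + g(5/3) + g(3.5)].
Sum ≈ 2.567.

2.567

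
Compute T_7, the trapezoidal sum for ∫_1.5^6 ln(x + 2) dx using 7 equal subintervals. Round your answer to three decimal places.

7.745

Δx = (6 − 1.5)/7 = 9/14.
f(1.5) ≈ 1.253, f(15/7) ≈ 1.421, f(39/14) ≈ 1.566, f(24/7) ≈ 1.692, f(57/14) ≈ 1.804, f(33/7) ≈ 1.904, f(75/14) ≈ 1.996, f(6) ≈ 2.079.
T_7 = (Δx/2)·[f(x_0) + 2f(x_1) + ... + 2f(x_{6}) + f(x_7)].
Sum ≈ 7.745.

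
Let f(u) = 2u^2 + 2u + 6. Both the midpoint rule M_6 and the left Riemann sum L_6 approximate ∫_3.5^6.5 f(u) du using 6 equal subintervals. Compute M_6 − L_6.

16.125

M_6 = 202.375.
L_6 = 186.25.
M_6 − L_6 = 16.125.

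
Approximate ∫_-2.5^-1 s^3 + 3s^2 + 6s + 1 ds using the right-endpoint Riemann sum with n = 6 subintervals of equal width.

Δs = (-1 − (-2.5))/6 = 0.25.
Right endpoints: -2.25, -2, -1.75, -1.5, -1.25, -1.
f(-2.25) = -8.703125, f(-2) = -7, f(-1.75) = -5.671875, f(-1.5) = -4.625, f(-1.25) = -3.765625, f(-1) = -3.
Sum = Δs · [f(-2.25) + f(-2) + f(-1.75) + ...].
Sum = -8.19140625.

-8.19140625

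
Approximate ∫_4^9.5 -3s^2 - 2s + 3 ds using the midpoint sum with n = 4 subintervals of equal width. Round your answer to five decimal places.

Δs = (9.5 − 4)/4 = 1.375.
Midpoints: 4.6875, 6.0625, 7.4375, 8.8125.
f(4.6875) = -72.29296875, f(6.0625) = -119.38671875, f(7.4375) = -177.82421875, f(8.8125) = -247.60546875.
Sum = Δs · [f(4.6875) + f(6.0625) + f(7.4375) + f(8.8125)].
Sum ≈ -848.52539.

-848.52539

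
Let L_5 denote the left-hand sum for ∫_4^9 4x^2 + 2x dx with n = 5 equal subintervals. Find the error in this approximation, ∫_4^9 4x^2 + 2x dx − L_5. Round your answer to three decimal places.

Exact integral: ∫_4^9 f(x) dx ≈ 951.66667.
L_5 = 820.
Error ≈ 951.66667 − 820 ≈ 131.667.

131.667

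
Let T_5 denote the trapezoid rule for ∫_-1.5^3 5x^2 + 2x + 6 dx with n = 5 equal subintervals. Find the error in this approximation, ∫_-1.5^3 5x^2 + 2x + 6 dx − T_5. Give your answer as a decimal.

-3.0375

Exact integral: ∫_-1.5^3 f(x) dx = 84.375.
T_5 = 87.4125.
Error = 84.375 − 87.4125 = -3.0375.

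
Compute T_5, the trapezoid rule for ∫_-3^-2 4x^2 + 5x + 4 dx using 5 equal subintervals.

16.86

Δx = (-2 − (-3))/5 = 0.2.
f(-3) = 25, f(-2.8) = 21.36, f(-2.6) = 18.04, f(-2.4) = 15.04, f(-2.2) = 12.36, f(-2) = 10.
T_5 = (Δx/2)·[f(x_0) + 2f(x_1) + ... + 2f(x_{4}) + f(x_5)].
Sum = 16.86.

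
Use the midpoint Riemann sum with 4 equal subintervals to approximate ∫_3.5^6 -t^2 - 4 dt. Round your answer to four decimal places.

Δt = (6 − 3.5)/4 = 0.625.
Midpoints: 3.8125, 4.4375, 5.0625, 5.6875.
f(3.8125) = -18.53515625, f(4.4375) = -23.69140625, f(5.0625) = -29.62890625, f(5.6875) = -36.34765625.
Sum = Δt · [f(3.8125) + f(4.4375) + f(5.0625) + f(5.6875)].
Sum ≈ -67.6270.

-67.6270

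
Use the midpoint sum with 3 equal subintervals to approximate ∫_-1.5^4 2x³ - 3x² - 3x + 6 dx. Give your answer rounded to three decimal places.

Δx = (4 − (-1.5))/3 = 11/6.
Midpoints: -7/12, 1.25, 37/12.
f(-7/12) = 5471/864, f(1.25) = 1.46875, f(37/12) = 23203/864.
Sum = Δx · [f(-7/12) + f(1.25) + f(37/12)].
Sum ≈ 63.536.

63.536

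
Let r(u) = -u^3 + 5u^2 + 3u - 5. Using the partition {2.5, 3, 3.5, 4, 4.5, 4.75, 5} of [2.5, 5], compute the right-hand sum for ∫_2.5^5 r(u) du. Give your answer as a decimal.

49.97265625

Subinterval widths: 0.5, 0.5, 0.5, 0.5, 0.25, 0.25.
Right endpoints: 3, 3.5, 4, 4.5, 4.75, 5.
r(3) = 22, r(3.5) = 23.875, r(4) = 23, r(4.5) = 18.625, r(4.75) = 14.890625, r(5) = 10.
Sum = Σ Δu_i · r(u_i).
Sum = 49.97265625.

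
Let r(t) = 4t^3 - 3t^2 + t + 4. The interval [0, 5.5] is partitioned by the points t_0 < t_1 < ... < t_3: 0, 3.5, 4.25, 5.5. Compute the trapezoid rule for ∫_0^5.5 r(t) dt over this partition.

935.5625

Subinterval widths: 3.5, 0.75, 1.25.
r(0) = 4, r(3.5) = 142.25, r(4.25) = 261.125, r(5.5) = 584.25.
On each subinterval the trapezoid contributes (Δt_i/2)·[r(t_{i-1}) + r(t_i)].
Sum = 935.5625.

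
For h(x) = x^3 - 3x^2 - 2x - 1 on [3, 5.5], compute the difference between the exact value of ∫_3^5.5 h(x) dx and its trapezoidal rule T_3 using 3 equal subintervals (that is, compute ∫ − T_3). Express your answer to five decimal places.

Exact integral: ∫_3^5.5 h(x) dx = 45.390625.
T_3 ≈ 48.2118056.
Error ≈ 45.390625 − 48.2118056 ≈ -2.82118.

-2.82118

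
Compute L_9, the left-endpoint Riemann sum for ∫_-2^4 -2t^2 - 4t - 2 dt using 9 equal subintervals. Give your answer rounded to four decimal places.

Δt = (4 − (-2))/9 = 2/3.
Left endpoints: -2, -4/3, -2/3, 0, 2/3, 4/3, 2, 8/3, 10/3.
f(-2) = -2, f(-4/3) = -2/9, f(-2/3) = -2/9, f(0) = -2, f(2/3) = -50/9, f(4/3) = -98/9, f(2) = -18, f(8/3) = -242/9, f(10/3) = -338/9.
Sum = Δt · [f(-2) + f(-4/3) + f(-2/3) + ...].
Sum ≈ -68.8889.

-68.8889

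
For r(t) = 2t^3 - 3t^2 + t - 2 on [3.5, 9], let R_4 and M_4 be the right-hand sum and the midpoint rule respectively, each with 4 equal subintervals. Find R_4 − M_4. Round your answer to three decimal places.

895.093

R_4 ≈ 3407.91602.
M_4 ≈ 2512.82324.
R_4 − M_4 ≈ 895.093.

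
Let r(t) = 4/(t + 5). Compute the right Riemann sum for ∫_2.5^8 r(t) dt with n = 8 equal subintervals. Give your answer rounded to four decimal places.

Δt = (8 − 2.5)/8 = 0.6875.
Right endpoints: 3.1875, 3.875, 4.5625, 5.25, 5.9375, 6.625, 7.3125, 8.
r(3.1875) = 64/131, r(3.875) = 32/71, r(4.5625) = 64/153, r(5.25) = 16/41, r(5.9375) = 64/175, r(6.625) = 32/93, r(7.3125) = 64/197, r(8) = 4/13.
Sum = Δt · [r(3.1875) + r(3.875) + r(4.5625) + ...].
Sum ≈ 2.1245.

2.1245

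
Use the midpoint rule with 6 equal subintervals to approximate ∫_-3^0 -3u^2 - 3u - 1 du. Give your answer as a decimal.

Δu = (0 − (-3))/6 = 0.5.
Midpoints: -2.75, -2.25, -1.75, -1.25, -0.75, -0.25.
f(-2.75) = -15.4375, f(-2.25) = -9.4375, f(-1.75) = -4.9375, f(-1.25) = -1.9375, f(-0.75) = -0.4375, f(-0.25) = -0.4375.
Sum = Δu · [f(-2.75) + f(-2.25) + f(-1.75) + ...].
Sum = -16.3125.

-16.3125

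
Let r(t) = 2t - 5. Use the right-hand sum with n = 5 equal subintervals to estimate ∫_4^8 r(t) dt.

Δt = (8 − 4)/5 = 0.8.
Right endpoints: 4.8, 5.6, 6.4, 7.2, 8.
r(4.8) = 4.6, r(5.6) = 6.2, r(6.4) = 7.8, r(7.2) = 9.4, r(8) = 11.
Sum = Δt · [r(4.8) + r(5.6) + r(6.4) + r(7.2) + r(8)].
Sum = 31.2.

31.2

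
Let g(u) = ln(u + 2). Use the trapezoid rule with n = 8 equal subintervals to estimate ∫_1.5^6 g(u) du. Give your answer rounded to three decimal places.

Δu = (6 − 1.5)/8 = 0.5625.
g(1.5) ≈ 1.253, g(2.0625) ≈ 1.402, g(2.625) ≈ 1.531, g(3.1875) ≈ 1.646, g(3.75) ≈ 1.749, g(4.3125) ≈ 1.843, g(4.875) ≈ 1.928, g(5.4375) ≈ 2.007, g(6) ≈ 2.079.
T_8 = (Δu/2)·[g(u_0) + 2g(u_1) + ... + 2g(u_{7}) + g(u_8)].
Sum ≈ 7.747.

7.747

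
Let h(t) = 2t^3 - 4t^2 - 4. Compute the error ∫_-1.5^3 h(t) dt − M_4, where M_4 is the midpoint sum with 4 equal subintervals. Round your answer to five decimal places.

Exact integral: ∫_-1.5^3 h(t) dt = -20.53125.
M_4 ≈ -20.7685547.
Error ≈ -20.53125 − (-20.7685547) ≈ 0.23730.

0.23730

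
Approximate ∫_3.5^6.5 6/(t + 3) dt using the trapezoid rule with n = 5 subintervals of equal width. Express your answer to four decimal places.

Δt = (6.5 − 3.5)/5 = 0.6.
f(3.5) = 12/13, f(4.1) = 60/71, f(4.7) = 60/77, f(5.3) = 60/83, f(5.9) = 60/89, f(6.5) = 12/19.
T_5 = (Δt/2)·[f(t_0) + 2f(t_1) + ... + 2f(t_{4}) + f(t_5)].
Sum ≈ 2.2792.

2.2792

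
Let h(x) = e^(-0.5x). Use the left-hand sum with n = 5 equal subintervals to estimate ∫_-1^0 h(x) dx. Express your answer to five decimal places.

1.36340

Δx = (0 − (-1))/5 = 0.2.
Left endpoints: -1, -0.8, -0.6, -0.4, -0.2.
h(-1) ≈ 1.64872, h(-0.8) ≈ 1.49182, h(-0.6) ≈ 1.34986, h(-0.4) ≈ 1.22140, h(-0.2) ≈ 1.10517.
Sum = Δx · [h(-1) + h(-0.8) + h(-0.6) + h(-0.4) + h(-0.2)].
Sum ≈ 1.36340.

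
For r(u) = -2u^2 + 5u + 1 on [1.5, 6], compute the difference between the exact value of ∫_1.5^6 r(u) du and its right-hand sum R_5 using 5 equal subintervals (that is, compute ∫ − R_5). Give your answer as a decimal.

21.465

Exact integral: ∫_1.5^6 r(u) du = -52.875.
R_5 = -74.34.
Error = -52.875 − (-74.34) = 21.465.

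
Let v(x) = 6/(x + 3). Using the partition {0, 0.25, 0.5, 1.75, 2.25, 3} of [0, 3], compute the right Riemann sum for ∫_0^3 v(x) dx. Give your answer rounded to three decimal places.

3.790

Subinterval widths: 0.25, 0.25, 1.25, 0.5, 0.75.
Right endpoints: 0.25, 0.5, 1.75, 2.25, 3.
v(0.25) = 24/13, v(0.5) = 12/7, v(1.75) = 24/19, v(2.25) = 8/7, v(3) = 1.
Sum = Σ Δx_i · v(x_i).
Sum ≈ 3.790.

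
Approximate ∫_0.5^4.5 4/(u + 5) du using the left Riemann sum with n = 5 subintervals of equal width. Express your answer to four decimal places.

2.3133

Δu = (4.5 − 0.5)/5 = 0.8.
Left endpoints: 0.5, 1.3, 2.1, 2.9, 3.7.
f(0.5) = 8/11, f(1.3) = 40/63, f(2.1) = 40/71, f(2.9) = 40/79, f(3.7) = 40/87.
Sum = Δu · [f(0.5) + f(1.3) + f(2.1) + f(2.9) + f(3.7)].
Sum ≈ 2.3133.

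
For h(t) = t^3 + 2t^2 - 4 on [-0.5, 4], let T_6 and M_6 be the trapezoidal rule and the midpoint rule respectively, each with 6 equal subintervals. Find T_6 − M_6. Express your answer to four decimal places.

4.5879

T_6 = 91.79296875.
M_6 ≈ 87.205078.
T_6 − M_6 ≈ 4.5879.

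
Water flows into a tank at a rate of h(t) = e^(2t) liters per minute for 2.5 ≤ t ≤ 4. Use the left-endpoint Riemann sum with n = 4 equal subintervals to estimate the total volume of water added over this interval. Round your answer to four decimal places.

Δt = (4 − 2.5)/4 = 0.375.
Left endpoints: 2.5, 2.875, 3.25, 3.625.
h(2.5) ≈ 148.4132, h(2.875) ≈ 314.1907, h(3.25) ≈ 665.1416, h(3.625) ≈ 1408.1048.
Sum = Δt · [h(2.5) + h(2.875) + h(3.25) + h(3.625)].
Sum ≈ 950.9439.

950.9439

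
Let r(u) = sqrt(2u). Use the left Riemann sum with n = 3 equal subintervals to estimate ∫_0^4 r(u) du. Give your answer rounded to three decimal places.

5.257

Δu = (4 − 0)/3 = 4/3.
Left endpoints: 0, 4/3, 8/3.
r(0) ≈ 0.000, r(4/3) ≈ 1.633, r(8/3) ≈ 2.309.
Sum = Δu · [r(0) + r(4/3) + r(8/3)].
Sum ≈ 5.257.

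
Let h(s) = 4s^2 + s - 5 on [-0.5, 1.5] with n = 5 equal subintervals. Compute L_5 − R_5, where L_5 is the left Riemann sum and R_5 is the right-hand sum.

L_5 = -6.12.
R_5 = -2.12.
L_5 − R_5 = -4.

-4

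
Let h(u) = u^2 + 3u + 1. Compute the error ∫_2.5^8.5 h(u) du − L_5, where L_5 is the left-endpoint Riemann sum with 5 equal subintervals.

Exact integral: ∫_2.5^8.5 h(u) du = 304.5.
L_5 = 255.54.
Error = 304.5 − 255.54 = 48.96.

48.96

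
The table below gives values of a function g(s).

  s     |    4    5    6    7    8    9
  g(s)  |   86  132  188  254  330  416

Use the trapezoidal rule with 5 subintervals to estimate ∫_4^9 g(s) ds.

Δs = 1.
T_5 = (1/2)·[86 + 2·132 + 2·188 + 2·254 + 2·330 + 416] = 1155.

1155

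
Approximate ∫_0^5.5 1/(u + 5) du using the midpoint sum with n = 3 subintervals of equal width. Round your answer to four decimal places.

0.7377

Δu = (5.5 − 0)/3 = 11/6.
Midpoints: 11/12, 2.75, 55/12.
f(11/12) = 12/71, f(2.75) = 4/31, f(55/12) = 12/115.
Sum = Δu · [f(11/12) + f(2.75) + f(55/12)].
Sum ≈ 0.7377.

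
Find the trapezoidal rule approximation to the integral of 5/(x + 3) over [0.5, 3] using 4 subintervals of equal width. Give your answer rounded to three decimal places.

Δx = (3 − 0.5)/4 = 0.625.
f(0.5) = 10/7, f(1.125) = 40/33, f(1.75) = 20/19, f(2.375) = 40/43, f(3) = 5/6.
T_4 = (Δx/2)·[f(x_0) + 2f(x_1) + 2f(x_2) + 2f(x_3) + f(x_4)].
Sum ≈ 2.704.

2.704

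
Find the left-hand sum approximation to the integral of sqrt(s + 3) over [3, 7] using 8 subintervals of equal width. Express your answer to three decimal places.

11.105

Δs = (7 − 3)/8 = 0.5.
Left endpoints: 3, 3.5, 4, 4.5, 5, 5.5, 6, 6.5.
f(3) ≈ 2.449, f(3.5) ≈ 2.550, f(4) ≈ 2.646, f(4.5) ≈ 2.739, f(5) ≈ 2.828, f(5.5) ≈ 2.915, f(6) ≈ 3.000, f(6.5) ≈ 3.082.
Sum = Δs · [f(3) + f(3.5) + f(4) + ...].
Sum ≈ 11.105.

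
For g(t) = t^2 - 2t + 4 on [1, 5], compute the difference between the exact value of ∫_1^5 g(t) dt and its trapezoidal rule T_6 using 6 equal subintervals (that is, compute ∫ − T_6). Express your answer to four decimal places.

-0.2963

Exact integral: ∫_1^5 g(t) dt ≈ 33.333333.
T_6 ≈ 33.629630.
Error ≈ 33.333333 − 33.629630 ≈ -0.2963.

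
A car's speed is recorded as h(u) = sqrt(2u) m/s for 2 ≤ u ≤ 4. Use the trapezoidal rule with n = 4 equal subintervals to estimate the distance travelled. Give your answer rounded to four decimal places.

Δu = (4 − 2)/4 = 0.5.
h(2) ≈ 2.0000, h(2.5) ≈ 2.2361, h(3) ≈ 2.4495, h(3.5) ≈ 2.6458, h(4) ≈ 2.8284.
T_4 = (Δu/2)·[h(u_0) + 2h(u_1) + 2h(u_2) + 2h(u_3) + h(u_4)].
Sum ≈ 4.8728.

4.8728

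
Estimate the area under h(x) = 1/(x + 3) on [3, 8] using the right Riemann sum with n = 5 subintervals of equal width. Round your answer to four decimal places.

0.5699

Δx = (8 − 3)/5 = 1.
Right endpoints: 4, 5, 6, 7, 8.
h(4) = 1/7, h(5) = 0.125, h(6) = 1/9, h(7) = 0.1, h(8) = 1/11.
Sum = Δx · [h(4) + h(5) + h(6) + h(7) + h(8)].
Sum ≈ 0.5699.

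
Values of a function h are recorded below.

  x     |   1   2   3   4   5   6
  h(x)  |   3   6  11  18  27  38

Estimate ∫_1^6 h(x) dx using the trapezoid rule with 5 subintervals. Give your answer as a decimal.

Δx = 1.
T_5 = (1/2)·[3 + 2·6 + 2·11 + 2·18 + 2·27 + 38] = 82.5.

82.5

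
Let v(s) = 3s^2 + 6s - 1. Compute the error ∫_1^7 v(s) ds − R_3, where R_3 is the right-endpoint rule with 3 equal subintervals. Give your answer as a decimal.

Exact integral: ∫_1^7 v(s) ds = 480.
R_3 = 672.
Error = 480 − 672 = -192.

-192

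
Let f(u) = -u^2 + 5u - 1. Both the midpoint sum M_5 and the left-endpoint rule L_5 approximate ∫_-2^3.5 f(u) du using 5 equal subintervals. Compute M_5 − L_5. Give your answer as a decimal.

12.25125

M_5 = -1.27875.
L_5 = -13.53.
M_5 − L_5 = 12.25125.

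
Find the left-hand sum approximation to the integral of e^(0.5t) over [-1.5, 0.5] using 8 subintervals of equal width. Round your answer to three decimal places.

Δt = (0.5 − (-1.5))/8 = 0.25.
Left endpoints: -1.5, -1.25, -1, -0.75, -0.5, -0.25, 0, 0.25.
f(-1.5) ≈ 0.472, f(-1.25) ≈ 0.535, f(-1) ≈ 0.607, f(-0.75) ≈ 0.687, f(-0.5) ≈ 0.779, f(-0.25) ≈ 0.882, f(0) ≈ 1.000, f(0.25) ≈ 1.133.
Sum = Δt · [f(-1.5) + f(-1.25) + f(-1) + ...].
Sum ≈ 1.524.

1.524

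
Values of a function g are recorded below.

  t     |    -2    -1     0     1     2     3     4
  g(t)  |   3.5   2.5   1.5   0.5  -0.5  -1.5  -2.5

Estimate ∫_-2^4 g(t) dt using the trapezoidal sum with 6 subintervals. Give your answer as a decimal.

Δt = 1.
T_6 = (1/2)·[3.5 + 2·2.5 + 2·1.5 + 2·0.5 + 2·(-0.5) + 2·(-1.5) + (-2.5)] = 3.

3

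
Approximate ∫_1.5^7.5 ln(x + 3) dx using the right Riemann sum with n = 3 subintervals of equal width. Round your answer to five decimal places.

Δx = (7.5 − 1.5)/3 = 2.
Right endpoints: 3.5, 5.5, 7.5.
f(3.5) ≈ 1.87180, f(5.5) ≈ 2.14007, f(7.5) ≈ 2.35138.
Sum = Δx · [f(3.5) + f(5.5) + f(7.5)].
Sum ≈ 12.72649.

12.72649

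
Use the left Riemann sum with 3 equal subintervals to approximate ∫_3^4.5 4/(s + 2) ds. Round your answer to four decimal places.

Δs = (4.5 − 3)/3 = 0.5.
Left endpoints: 3, 3.5, 4.
f(3) = 0.8, f(3.5) = 8/11, f(4) = 2/3.
Sum = Δs · [f(3) + f(3.5) + f(4)].
Sum ≈ 1.0970.

1.0970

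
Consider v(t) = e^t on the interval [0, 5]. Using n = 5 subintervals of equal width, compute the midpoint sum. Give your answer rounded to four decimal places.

141.4455

Δt = (5 − 0)/5 = 1.
Midpoints: 0.5, 1.5, 2.5, 3.5, 4.5.
v(0.5) ≈ 1.6487, v(1.5) ≈ 4.4817, v(2.5) ≈ 12.1825, v(3.5) ≈ 33.1155, v(4.5) ≈ 90.0171.
Sum = Δt · [v(0.5) + v(1.5) + v(2.5) + v(3.5) + v(4.5)].
Sum ≈ 141.4455.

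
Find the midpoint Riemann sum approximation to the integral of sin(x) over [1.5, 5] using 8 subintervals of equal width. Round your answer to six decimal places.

Δx = (5 − 1.5)/8 = 0.4375.
Midpoints: 1.71875, 2.15625, 2.59375, 3.03125, 3.46875, 3.90625, 4.34375, 4.78125.
f(1.71875) ≈ 0.989075, f(2.15625) ≈ 0.833461, f(2.59375) ≈ 0.520847, f(3.03125) ≈ 0.110119, f(3.46875) ≈ -0.321352, f(3.90625) ≈ -0.692290, f(4.34375) ≈ -0.932819, f(4.78125) ≈ -0.997630.
Sum = Δx · [f(1.71875) + f(2.15625) + f(2.59375) + ...].
Sum ≈ -0.214633.

-0.214633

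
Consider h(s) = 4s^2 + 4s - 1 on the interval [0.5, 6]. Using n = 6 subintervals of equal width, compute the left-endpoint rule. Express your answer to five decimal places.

Δs = (6 − 0.5)/6 = 11/12.
Left endpoints: 0.5, 17/12, 7/3, 3.25, 25/6, 61/12.
h(0.5) = 2, h(17/12) = 457/36, h(7/3) = 271/9, h(3.25) = 54.25, h(25/6) = 766/9, h(61/12) = 4417/36.
Sum = Δs · [h(0.5) + h(17/12) + h(7/3) + ...].
Sum ≈ 281.28935.

281.28935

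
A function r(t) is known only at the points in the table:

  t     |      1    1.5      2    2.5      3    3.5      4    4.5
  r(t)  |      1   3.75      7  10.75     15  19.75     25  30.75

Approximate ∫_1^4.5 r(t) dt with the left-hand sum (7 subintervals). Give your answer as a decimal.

41.125

Δt = 0.5.
Sum = 0.5·[1 + 3.75 + 7 + 10.75 + 15 + 19.75 + 25] = 41.125.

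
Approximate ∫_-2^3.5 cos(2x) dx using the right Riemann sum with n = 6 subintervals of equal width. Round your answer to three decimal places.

Δx = (3.5 − (-2))/6 = 11/12.
Right endpoints: -13/12, -1/6, 0.75, 5/3, 31/12, 3.5.
f(-13/12) ≈ -0.561, f(-1/6) ≈ 0.945, f(0.75) ≈ 0.071, f(5/3) ≈ -0.982, f(31/12) ≈ 0.439, f(3.5) ≈ 0.754.
Sum = Δx · [f(-13/12) + f(-1/6) + f(0.75) + ...].
Sum ≈ 0.610.

0.610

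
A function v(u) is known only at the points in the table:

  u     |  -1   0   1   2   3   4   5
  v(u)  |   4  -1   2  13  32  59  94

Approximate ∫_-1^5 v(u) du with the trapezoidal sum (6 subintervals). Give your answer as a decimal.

Δu = 1.
T_6 = (1/2)·[4 + 2·(-1) + 2·2 + 2·13 + 2·32 + 2·59 + 94] = 154.

154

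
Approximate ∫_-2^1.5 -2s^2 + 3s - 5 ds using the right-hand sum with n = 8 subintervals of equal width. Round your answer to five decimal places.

Δs = (1.5 − (-2))/8 = 0.4375.
Right endpoints: -1.5625, -1.125, -0.6875, -0.25, 0.1875, 0.625, 1.0625, 1.5.
f(-1.5625) = -14.5703125, f(-1.125) = -10.90625, f(-0.6875) = -8.0078125, f(-0.25) = -5.875, f(0.1875) = -4.5078125, f(0.625) = -3.90625, f(1.0625) = -4.0703125, f(1.5) = -5.
Sum = Δs · [f(-1.5625) + f(-1.125) + f(-0.6875) + ...].
Sum ≈ -24.86914.

-24.86914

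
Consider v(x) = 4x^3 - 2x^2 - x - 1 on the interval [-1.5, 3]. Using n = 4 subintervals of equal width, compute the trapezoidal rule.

54.45703125

Δx = (3 − (-1.5))/4 = 1.125.
v(-1.5) = -17.5, v(-0.375) = -1.1171875, v(0.75) = -1.1875, v(1.875) = 16.4609375, v(3) = 86.
T_4 = (Δx/2)·[v(x_0) + 2v(x_1) + 2v(x_2) + 2v(x_3) + v(x_4)].
Sum = 54.45703125.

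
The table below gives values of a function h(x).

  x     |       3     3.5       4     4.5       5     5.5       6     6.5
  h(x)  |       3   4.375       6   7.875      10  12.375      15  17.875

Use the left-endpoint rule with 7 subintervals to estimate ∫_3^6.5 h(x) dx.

29.3125

Δx = 0.5.
Sum = 0.5·[3 + 4.375 + 6 + 7.875 + 10 + 12.375 + 15] = 29.3125.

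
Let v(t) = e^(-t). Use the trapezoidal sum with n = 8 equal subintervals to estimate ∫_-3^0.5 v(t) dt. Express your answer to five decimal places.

19.78872

Δt = (0.5 − (-3))/8 = 0.4375.
v(-3) ≈ 20.08554, v(-2.5625) ≈ 12.96820, v(-2.125) ≈ 8.37290, v(-1.6875) ≈ 5.40595, v(-1.25) ≈ 3.49034, v(-0.8125) ≈ 2.25353, v(-0.375) ≈ 1.45499, v(0.0625) ≈ 0.93941, v(0.5) ≈ 0.60653.
T_8 = (Δt/2)·[v(t_0) + 2v(t_1) + ... + 2v(t_{7}) + v(t_8)].
Sum ≈ 19.78872.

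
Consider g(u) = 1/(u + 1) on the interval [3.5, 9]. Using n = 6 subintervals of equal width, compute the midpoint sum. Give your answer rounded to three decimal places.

Δu = (9 − 3.5)/6 = 11/12.
Midpoints: 95/24, 4.875, 139/24, 161/24, 7.625, 205/24.
g(95/24) = 24/119, g(4.875) = 8/47, g(139/24) = 24/163, g(161/24) = 24/185, g(7.625) = 8/69, g(205/24) = 24/229.
Sum = Δu · [g(95/24) + g(4.875) + g(139/24) + ...].
Sum ≈ 0.797.

0.797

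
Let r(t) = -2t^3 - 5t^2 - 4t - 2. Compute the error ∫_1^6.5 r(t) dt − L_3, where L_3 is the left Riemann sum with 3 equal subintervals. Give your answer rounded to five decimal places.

Exact integral: ∫_1^6.5 r(t) dt ≈ -1441.5729167.
L_3 ≈ -815.4259259.
Error ≈ -1441.5729167 − (-815.4259259) ≈ -626.14699.

-626.14699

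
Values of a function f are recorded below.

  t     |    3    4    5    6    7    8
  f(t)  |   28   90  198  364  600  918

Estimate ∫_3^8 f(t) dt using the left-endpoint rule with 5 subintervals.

Δt = 1.
Sum = 1·[28 + 90 + 198 + 364 + 600] = 1280.

1280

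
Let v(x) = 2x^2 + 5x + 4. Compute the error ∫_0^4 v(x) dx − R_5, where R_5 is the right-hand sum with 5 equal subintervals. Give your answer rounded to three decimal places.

-21.653

Exact integral: ∫_0^4 v(x) dx ≈ 98.66667.
R_5 = 120.32.
Error ≈ 98.66667 − 120.32 ≈ -21.653.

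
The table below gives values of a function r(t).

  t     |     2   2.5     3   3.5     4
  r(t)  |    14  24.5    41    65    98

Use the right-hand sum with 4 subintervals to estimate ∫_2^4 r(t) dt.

Δt = 0.5.
Sum = 0.5·[24.5 + 41 + 65 + 98] = 114.25.

114.25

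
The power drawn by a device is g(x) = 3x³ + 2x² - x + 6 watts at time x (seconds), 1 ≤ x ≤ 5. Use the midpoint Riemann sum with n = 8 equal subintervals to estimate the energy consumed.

560.25

Δx = (5 − 1)/8 = 0.5.
Midpoints: 1.25, 1.75, 2.25, 2.75, 3.25, 3.75, 4.25, 4.75.
g(1.25) = 13.734375, g(1.75) = 26.453125, g(2.25) = 48.046875, g(2.75) = 80.765625, g(3.25) = 126.859375, g(3.75) = 188.578125, g(4.25) = 268.171875, g(4.75) = 367.890625.
Sum = Δx · [g(1.25) + g(1.75) + g(2.25) + ...].
Sum = 560.25.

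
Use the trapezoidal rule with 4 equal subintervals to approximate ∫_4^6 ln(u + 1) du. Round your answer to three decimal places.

3.573

Δu = (6 − 4)/4 = 0.5.
f(4) ≈ 1.609, f(4.5) ≈ 1.705, f(5) ≈ 1.792, f(5.5) ≈ 1.872, f(6) ≈ 1.946.
T_4 = (Δu/2)·[f(u_0) + 2f(u_1) + 2f(u_2) + 2f(u_3) + f(u_4)].
Sum ≈ 3.573.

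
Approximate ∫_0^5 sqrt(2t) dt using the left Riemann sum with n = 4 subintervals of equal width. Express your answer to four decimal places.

Δt = (5 − 0)/4 = 1.25.
Left endpoints: 0, 1.25, 2.5, 3.75.
f(0) ≈ 0.0000, f(1.25) ≈ 1.5811, f(2.5) ≈ 2.2361, f(3.75) ≈ 2.7386.
Sum = Δt · [f(0) + f(1.25) + f(2.5) + f(3.75)].
Sum ≈ 8.1948.

8.1948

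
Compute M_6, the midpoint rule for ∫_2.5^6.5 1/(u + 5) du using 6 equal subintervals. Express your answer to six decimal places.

0.427255

Δu = (6.5 − 2.5)/6 = 2/3.
Midpoints: 17/6, 3.5, 25/6, 29/6, 5.5, 37/6.
f(17/6) = 6/47, f(3.5) = 2/17, f(25/6) = 6/55, f(29/6) = 6/59, f(5.5) = 2/21, f(37/6) = 6/67.
Sum = Δu · [f(17/6) + f(3.5) + f(25/6) + ...].
Sum ≈ 0.427255.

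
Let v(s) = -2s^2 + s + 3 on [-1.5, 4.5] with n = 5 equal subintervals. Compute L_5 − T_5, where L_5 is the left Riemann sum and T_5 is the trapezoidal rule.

18

L_5 = -20.88.
T_5 = -38.88.
L_5 − T_5 = 18.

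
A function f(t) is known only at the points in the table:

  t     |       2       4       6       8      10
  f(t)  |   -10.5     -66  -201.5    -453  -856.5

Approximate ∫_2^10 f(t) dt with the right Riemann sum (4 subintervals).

Δt = 2.
Sum = 2·[(-66) + (-201.5) + (-453) + (-856.5)] = -3154.

-3154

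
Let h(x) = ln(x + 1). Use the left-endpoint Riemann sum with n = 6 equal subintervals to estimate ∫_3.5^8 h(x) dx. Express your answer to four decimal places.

8.2415

Δx = (8 − 3.5)/6 = 0.75.
Left endpoints: 3.5, 4.25, 5, 5.75, 6.5, 7.25.
h(3.5) ≈ 1.5041, h(4.25) ≈ 1.6582, h(5) ≈ 1.7918, h(5.75) ≈ 1.9095, h(6.5) ≈ 2.0149, h(7.25) ≈ 2.1102.
Sum = Δx · [h(3.5) + h(4.25) + h(5) + ...].
Sum ≈ 8.2415.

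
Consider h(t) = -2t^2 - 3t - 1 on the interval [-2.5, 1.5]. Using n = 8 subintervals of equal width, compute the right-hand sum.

Δt = (1.5 − (-2.5))/8 = 0.5.
Right endpoints: -2, -1.5, -1, -0.5, 0, 0.5, 1, 1.5.
h(-2) = -3, h(-1.5) = -1, h(-1) = 0, h(-0.5) = 0, h(0) = -1, h(0.5) = -3, h(1) = -6, h(1.5) = -10.
Sum = Δt · [h(-2) + h(-1.5) + h(-1) + ...].
Sum = -12.

-12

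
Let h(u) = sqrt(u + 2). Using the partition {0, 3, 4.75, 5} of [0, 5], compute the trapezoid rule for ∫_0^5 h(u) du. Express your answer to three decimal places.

10.361

Subinterval widths: 3, 1.75, 0.25.
h(0) ≈ 1.414, h(3) ≈ 2.236, h(4.75) ≈ 2.598, h(5) ≈ 2.646.
On each subinterval the trapezoid contributes (Δu_i/2)·[h(u_{i-1}) + h(u_i)].
Sum ≈ 10.361.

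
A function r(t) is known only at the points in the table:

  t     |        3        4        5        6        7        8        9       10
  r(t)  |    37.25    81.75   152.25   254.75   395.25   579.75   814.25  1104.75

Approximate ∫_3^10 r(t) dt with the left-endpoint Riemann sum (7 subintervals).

2315.25

Δt = 1.
Sum = 1·[37.25 + 81.75 + 152.25 + 254.75 + 395.25 + 579.75 + 814.25] = 2315.25.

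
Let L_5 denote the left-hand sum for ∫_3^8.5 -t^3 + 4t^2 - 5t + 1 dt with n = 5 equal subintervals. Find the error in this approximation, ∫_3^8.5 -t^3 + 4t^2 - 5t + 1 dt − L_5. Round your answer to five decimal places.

-184.19729

Exact integral: ∫_3^8.5 f(t) dt ≈ -654.5572917.
L_5 = -470.36.
Error ≈ -654.5572917 − (-470.36) ≈ -184.19729.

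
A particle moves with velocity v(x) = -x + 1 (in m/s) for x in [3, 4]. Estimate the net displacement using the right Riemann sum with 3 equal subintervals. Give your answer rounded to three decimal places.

-2.667

Δx = (4 − 3)/3 = 1/3.
Right endpoints: 10/3, 11/3, 4.
v(10/3) = -7/3, v(11/3) = -8/3, v(4) = -3.
Sum = Δx · [v(10/3) + v(11/3) + v(4)].
Sum ≈ -2.667.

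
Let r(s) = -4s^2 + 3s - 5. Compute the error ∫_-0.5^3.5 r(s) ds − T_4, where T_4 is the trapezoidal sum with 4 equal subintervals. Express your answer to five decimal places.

Exact integral: ∫_-0.5^3.5 r(s) ds ≈ -59.3333333.
T_4 = -62.
Error ≈ -59.3333333 − (-62) ≈ 2.66667.

2.66667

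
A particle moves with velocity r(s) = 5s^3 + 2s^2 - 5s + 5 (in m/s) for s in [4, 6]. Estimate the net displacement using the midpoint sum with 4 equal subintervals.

Δs = (6 − 4)/4 = 0.5.
Midpoints: 4.25, 4.75, 5.25, 5.75.
r(4.25) = 403.703125, r(4.75) = 562.234375, r(5.25) = 757.390625, r(5.75) = 992.921875.
Sum = Δs · [r(4.25) + r(4.75) + r(5.25) + r(5.75)].
Sum = 1358.125.

1358.125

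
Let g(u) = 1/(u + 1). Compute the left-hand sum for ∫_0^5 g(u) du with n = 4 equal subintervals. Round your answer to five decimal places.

Δu = (5 − 0)/4 = 1.25.
Left endpoints: 0, 1.25, 2.5, 3.75.
g(0) = 1, g(1.25) = 4/9, g(2.5) = 2/7, g(3.75) = 4/19.
Sum = Δu · [g(0) + g(1.25) + g(2.5) + g(3.75)].
Sum ≈ 2.42586.

2.42586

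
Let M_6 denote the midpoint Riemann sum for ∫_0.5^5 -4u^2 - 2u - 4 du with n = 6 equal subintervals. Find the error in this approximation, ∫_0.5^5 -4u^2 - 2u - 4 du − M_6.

-0.84375

Exact integral: ∫_0.5^5 f(u) du = -209.25.
M_6 = -208.40625.
Error = -209.25 − (-208.40625) = -0.84375.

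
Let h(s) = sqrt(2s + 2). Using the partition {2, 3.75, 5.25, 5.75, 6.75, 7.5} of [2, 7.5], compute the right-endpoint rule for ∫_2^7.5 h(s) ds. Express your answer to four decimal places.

Subinterval widths: 1.75, 1.5, 0.5, 1, 0.75.
Right endpoints: 3.75, 5.25, 5.75, 6.75, 7.5.
h(3.75) ≈ 3.0822, h(5.25) ≈ 3.5355, h(5.75) ≈ 3.6742, h(6.75) ≈ 3.9370, h(7.5) ≈ 4.1231.
Sum = Σ Δs_i · h(s_i).
Sum ≈ 19.5636.

19.5636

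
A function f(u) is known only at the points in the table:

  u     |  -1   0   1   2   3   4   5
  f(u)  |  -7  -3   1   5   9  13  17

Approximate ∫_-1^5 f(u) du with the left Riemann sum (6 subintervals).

Δu = 1.
Sum = 1·[(-7) + (-3) + 1 + 5 + 9 + 13] = 18.

18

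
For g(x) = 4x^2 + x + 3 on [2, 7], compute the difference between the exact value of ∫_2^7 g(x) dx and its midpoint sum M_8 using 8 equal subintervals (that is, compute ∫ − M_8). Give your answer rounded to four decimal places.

Exact integral: ∫_2^7 g(x) dx ≈ 484.166667.
M_8 = 483.515625.
Error ≈ 484.166667 − 483.515625 ≈ 0.6510.

0.6510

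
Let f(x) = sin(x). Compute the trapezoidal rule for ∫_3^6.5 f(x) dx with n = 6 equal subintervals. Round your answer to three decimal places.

Δx = (6.5 − 3)/6 = 7/12.
f(3) ≈ 0.141, f(43/12) ≈ -0.428, f(25/6) ≈ -0.855, f(4.75) ≈ -0.999, f(16/3) ≈ -0.813, f(71/12) ≈ -0.358, f(6.5) ≈ 0.215.
T_6 = (Δx/2)·[f(x_0) + 2f(x_1) + ... + 2f(x_{5}) + f(x_6)].
Sum ≈ -1.910.

-1.910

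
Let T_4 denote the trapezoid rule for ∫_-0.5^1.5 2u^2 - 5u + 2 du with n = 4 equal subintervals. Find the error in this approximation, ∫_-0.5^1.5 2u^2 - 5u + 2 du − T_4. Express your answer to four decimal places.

Exact integral: ∫_-0.5^1.5 f(u) du ≈ 1.333333.
T_4 = 1.5.
Error ≈ 1.333333 − 1.5 ≈ -0.1667.

-0.1667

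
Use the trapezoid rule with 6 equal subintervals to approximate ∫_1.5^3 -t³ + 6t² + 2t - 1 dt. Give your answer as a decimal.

Δt = (3 − 1.5)/6 = 0.25.
f(1.5) = 12.125, f(1.75) = 15.515625, f(2) = 19, f(2.25) = 22.484375, f(2.5) = 25.875, f(2.75) = 29.078125, f(3) = 32.
T_6 = (Δt/2)·[f(t_0) + 2f(t_1) + ... + 2f(t_{5}) + f(t_6)].
Sum = 33.50390625.

33.50390625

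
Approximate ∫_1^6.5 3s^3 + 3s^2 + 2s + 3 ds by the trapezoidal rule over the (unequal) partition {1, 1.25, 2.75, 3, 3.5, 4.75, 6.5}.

1742.9765625

Subinterval widths: 0.25, 1.5, 0.25, 0.5, 1.25, 1.75.
f(1) = 11, f(1.25) = 16.046875, f(2.75) = 93.578125, f(3) = 117, f(3.5) = 175.375, f(4.75) = 401.703125, f(6.5) = 966.625.
On each subinterval the trapezoid contributes (Δs_i/2)·[f(s_{i-1}) + f(s_i)].
Sum = 1742.9765625.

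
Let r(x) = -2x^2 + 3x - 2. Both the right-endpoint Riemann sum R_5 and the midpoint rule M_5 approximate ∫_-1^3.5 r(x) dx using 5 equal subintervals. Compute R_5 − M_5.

R_5 = -26.64.
M_5 = -20.7675.
R_5 − M_5 = -5.8725.

-5.8725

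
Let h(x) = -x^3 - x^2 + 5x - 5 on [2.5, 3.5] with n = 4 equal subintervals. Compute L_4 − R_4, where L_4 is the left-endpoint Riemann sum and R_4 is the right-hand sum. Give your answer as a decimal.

L_4 = -23.40625.
R_4 = -30.46875.
L_4 − R_4 = 7.0625.

7.0625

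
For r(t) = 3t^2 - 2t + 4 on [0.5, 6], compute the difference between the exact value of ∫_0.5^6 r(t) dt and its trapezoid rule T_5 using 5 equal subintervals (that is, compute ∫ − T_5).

-3.3275

Exact integral: ∫_0.5^6 r(t) dt = 202.125.
T_5 = 205.4525.
Error = 202.125 − 205.4525 = -3.3275.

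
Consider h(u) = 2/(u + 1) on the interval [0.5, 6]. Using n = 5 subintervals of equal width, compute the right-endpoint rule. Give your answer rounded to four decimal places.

2.5862

Δu = (6 − 0.5)/5 = 1.1.
Right endpoints: 1.6, 2.7, 3.8, 4.9, 6.
h(1.6) = 10/13, h(2.7) = 20/37, h(3.8) = 5/12, h(4.9) = 20/59, h(6) = 2/7.
Sum = Δu · [h(1.6) + h(2.7) + h(3.8) + h(4.9) + h(6)].
Sum ≈ 2.5862.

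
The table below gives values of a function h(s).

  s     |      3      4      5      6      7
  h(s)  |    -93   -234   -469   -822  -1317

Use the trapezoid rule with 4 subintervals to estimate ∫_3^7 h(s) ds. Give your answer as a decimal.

Δs = 1.
T_4 = (1/2)·[(-93) + 2·(-234) + 2·(-469) + 2·(-822) + (-1317)] = -2230.

-2230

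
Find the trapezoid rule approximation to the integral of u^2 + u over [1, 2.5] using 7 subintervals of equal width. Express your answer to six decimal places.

7.511480

Δu = (2.5 − 1)/7 = 3/14.
f(1) = 2, f(17/14) = 527/196, f(10/7) = 170/49, f(23/14) = 851/196, f(13/7) = 260/49, f(29/14) = 1247/196, f(16/7) = 368/49, f(2.5) = 8.75.
T_7 = (Δu/2)·[f(u_0) + 2f(u_1) + ... + 2f(u_{6}) + f(u_7)].
Sum ≈ 7.511480.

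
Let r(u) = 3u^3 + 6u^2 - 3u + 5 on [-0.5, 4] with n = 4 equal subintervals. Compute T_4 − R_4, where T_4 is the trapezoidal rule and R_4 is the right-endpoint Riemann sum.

T_4 ≈ 339.72363.
R_4 ≈ 493.49707.
T_4 − R_4 = -153.7734375.

-153.7734375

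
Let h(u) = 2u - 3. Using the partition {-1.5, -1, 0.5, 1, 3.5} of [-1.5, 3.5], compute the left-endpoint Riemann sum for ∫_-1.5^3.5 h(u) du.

Subinterval widths: 0.5, 1.5, 0.5, 2.5.
Left endpoints: -1.5, -1, 0.5, 1.
h(-1.5) = -6, h(-1) = -5, h(0.5) = -2, h(1) = -1.
Sum = Σ Δu_i · h(u_i).
Sum = -14.

-14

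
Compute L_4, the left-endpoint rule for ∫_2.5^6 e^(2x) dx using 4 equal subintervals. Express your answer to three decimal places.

29924.810

Δx = (6 − 2.5)/4 = 0.875.
Left endpoints: 2.5, 3.375, 4.25, 5.125.
f(2.5) ≈ 148.413, f(3.375) ≈ 854.059, f(4.25) ≈ 4914.769, f(5.125) ≈ 28282.542.
Sum = Δx · [f(2.5) + f(3.375) + f(4.25) + f(5.125)].
Sum ≈ 29924.810.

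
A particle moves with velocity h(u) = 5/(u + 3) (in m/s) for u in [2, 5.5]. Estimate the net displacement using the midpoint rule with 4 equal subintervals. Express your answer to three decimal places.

2.649

Δu = (5.5 − 2)/4 = 0.875.
Midpoints: 2.4375, 3.3125, 4.1875, 5.0625.
h(2.4375) = 80/87, h(3.3125) = 80/101, h(4.1875) = 16/23, h(5.0625) = 80/129.
Sum = Δu · [h(2.4375) + h(3.3125) + h(4.1875) + h(5.0625)].
Sum ≈ 2.649.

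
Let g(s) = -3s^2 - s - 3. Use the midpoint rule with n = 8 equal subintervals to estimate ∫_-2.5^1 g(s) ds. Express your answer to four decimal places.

Δs = (1 − (-2.5))/8 = 0.4375.
Midpoints: -2.28125, -1.84375, -1.40625, -0.96875, -0.53125, -0.09375, 0.34375, 0.78125.
g(-2.28125) = -16723/1024, g(-1.84375) = -11627/1024, g(-1.40625) = -7707/1024, g(-0.96875) = -4963/1024, g(-0.53125) = -3395/1024, g(-0.09375) = -3003/1024, g(0.34375) = -3787/1024, g(0.78125) = -5747/1024.
Sum = Δs · [g(-2.28125) + g(-1.84375) + g(-1.40625) + ...].
Sum ≈ -24.3325.

-24.3325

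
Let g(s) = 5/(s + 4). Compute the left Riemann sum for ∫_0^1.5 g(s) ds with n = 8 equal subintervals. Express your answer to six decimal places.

Δs = (1.5 − 0)/8 = 0.1875.
Left endpoints: 0, 0.1875, 0.375, 0.5625, 0.75, 0.9375, 1.125, 1.3125.
g(0) = 1.25, g(0.1875) = 80/67, g(0.375) = 8/7, g(0.5625) = 80/73, g(0.75) = 20/19, g(0.9375) = 80/79, g(1.125) = 40/41, g(1.3125) = 16/17.
Sum = Δs · [g(0) + g(0.1875) + g(0.375) + ...].
Sum ≈ 1.624660.

1.624660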